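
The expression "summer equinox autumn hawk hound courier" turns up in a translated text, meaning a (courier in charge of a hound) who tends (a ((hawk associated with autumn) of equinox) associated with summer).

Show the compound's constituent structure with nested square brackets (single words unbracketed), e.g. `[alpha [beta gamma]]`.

At the top level: head "courier" (specifically "hound courier"); modifier "summer equinox autumn hawk".
Inside "summer equinox autumn hawk": head "hawk" (specifically "equinox autumn hawk"), modifier "summer".
Inside "equinox autumn hawk": head "hawk" (specifically "autumn hawk"), modifier "equinox".
Inside "autumn hawk": head "hawk", modifier "autumn".
Inside "hound courier": head "courier", modifier "hound".
Putting it together: [[summer [equinox [autumn hawk]]] [hound courier]].

[[summer [equinox [autumn hawk]]] [hound courier]]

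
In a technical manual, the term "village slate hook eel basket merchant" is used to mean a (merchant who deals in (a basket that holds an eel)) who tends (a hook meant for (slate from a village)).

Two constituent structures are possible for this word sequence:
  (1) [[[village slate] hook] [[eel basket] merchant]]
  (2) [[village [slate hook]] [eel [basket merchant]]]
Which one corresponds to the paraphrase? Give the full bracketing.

The paraphrase's head is the "merchant" part ("eel basket merchant"); its modifier is "village slate hook".
That top-level split, carried through the inner groups, gives [[[village slate] hook] [[eel basket] merchant]].

[[[village slate] hook] [[eel basket] merchant]]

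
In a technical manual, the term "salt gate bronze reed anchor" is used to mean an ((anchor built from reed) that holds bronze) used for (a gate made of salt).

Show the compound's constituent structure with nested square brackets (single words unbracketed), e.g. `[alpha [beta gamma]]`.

Overall it is a kind of anchor (specifically "bronze reed anchor"); the modifier is "salt gate".
Inside "salt gate": head "gate", modifier "salt".
Inside "bronze reed anchor": head "anchor" (specifically "reed anchor"), modifier "bronze".
Inside "reed anchor": head "anchor", modifier "reed".
Assembled: [[salt gate] [bronze [reed anchor]]].

[[salt gate] [bronze [reed anchor]]]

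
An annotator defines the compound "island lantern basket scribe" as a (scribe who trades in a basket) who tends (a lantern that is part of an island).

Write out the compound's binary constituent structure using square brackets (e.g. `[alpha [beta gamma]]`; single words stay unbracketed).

[[island lantern] [basket scribe]]

The outermost head in the paraphrase is "scribe" (specifically "basket scribe"), modified by "island lantern".
"island lantern" → head "lantern", modifier "island".
"basket scribe" → head "scribe", modifier "basket".
Putting it together: [[island lantern] [basket scribe]].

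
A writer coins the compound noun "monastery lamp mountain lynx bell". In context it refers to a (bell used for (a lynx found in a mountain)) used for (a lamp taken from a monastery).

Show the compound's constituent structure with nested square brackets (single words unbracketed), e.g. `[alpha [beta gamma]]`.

[[monastery lamp] [[mountain lynx] bell]]

Whole compound: head "bell" (specifically "mountain lynx bell"), modifier "monastery lamp".
Within "monastery lamp", the head is "lamp" and the modifier is "monastery".
Within "mountain lynx bell", the head is "bell" and the modifier is "mountain lynx".
Within "mountain lynx", the head is "lynx" and the modifier is "mountain".
Putting it together: [[monastery lamp] [[mountain lynx] bell]].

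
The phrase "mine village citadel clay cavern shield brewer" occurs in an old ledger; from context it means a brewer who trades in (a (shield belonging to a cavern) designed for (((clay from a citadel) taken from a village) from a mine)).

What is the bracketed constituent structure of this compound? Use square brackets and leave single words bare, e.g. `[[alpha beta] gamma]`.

The outermost head in the paraphrase is "brewer", modified by "mine village citadel clay cavern shield".
Within "mine village citadel clay cavern shield", the head is "shield" (specifically "cavern shield") and the modifier is "mine village citadel clay".
Within "mine village citadel clay", the head is "clay" (specifically "village citadel clay") and the modifier is "mine".
Within "village citadel clay", the head is "clay" (specifically "citadel clay") and the modifier is "village".
Within "citadel clay", the head is "clay" and the modifier is "citadel".
Within "cavern shield", the head is "shield" and the modifier is "cavern".
Assembled: [[[mine [village [citadel clay]]] [cavern shield]] brewer].

[[[mine [village [citadel clay]]] [cavern shield]] brewer]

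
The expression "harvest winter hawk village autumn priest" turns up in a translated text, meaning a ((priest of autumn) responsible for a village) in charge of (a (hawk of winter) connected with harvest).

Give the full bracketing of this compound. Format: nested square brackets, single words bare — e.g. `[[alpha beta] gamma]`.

Overall it is a kind of priest (specifically "village autumn priest"); the modifier is "harvest winter hawk".
Inside "harvest winter hawk": head "hawk" (specifically "winter hawk"), modifier "harvest".
Inside "winter hawk": head "hawk", modifier "winter".
Inside "village autumn priest": head "priest" (specifically "autumn priest"), modifier "village".
Inside "autumn priest": head "priest", modifier "autumn".
So the structure is [[harvest [winter hawk]] [village [autumn priest]]].

[[harvest [winter hawk]] [village [autumn priest]]]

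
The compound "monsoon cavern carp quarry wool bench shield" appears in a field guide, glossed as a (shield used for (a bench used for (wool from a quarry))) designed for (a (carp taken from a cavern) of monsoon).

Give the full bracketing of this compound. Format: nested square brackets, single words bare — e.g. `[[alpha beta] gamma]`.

[[monsoon [cavern carp]] [[[quarry wool] bench] shield]]

Whole compound: head "shield" (specifically "quarry wool bench shield"), modifier "monsoon cavern carp".
Within "monsoon cavern carp", the head is "carp" (specifically "cavern carp") and the modifier is "monsoon".
Within "cavern carp", the head is "carp" and the modifier is "cavern".
Within "quarry wool bench shield", the head is "shield" and the modifier is "quarry wool bench".
Within "quarry wool bench", the head is "bench" and the modifier is "quarry wool".
Within "quarry wool", the head is "wool" and the modifier is "quarry".
Putting it together: [[monsoon [cavern carp]] [[[quarry wool] bench] shield]].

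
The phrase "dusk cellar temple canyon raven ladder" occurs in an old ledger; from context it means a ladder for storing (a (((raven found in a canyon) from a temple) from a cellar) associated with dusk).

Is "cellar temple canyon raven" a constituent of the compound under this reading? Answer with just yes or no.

yes

The paraphrase groups the words so that "cellar temple canyon raven" is one unit: it corresponds to a single parenthesized sub-phrase.
The full structure is [[dusk [cellar [temple [canyon raven]]]] ladder], in which [cellar temple canyon raven] is a constituent.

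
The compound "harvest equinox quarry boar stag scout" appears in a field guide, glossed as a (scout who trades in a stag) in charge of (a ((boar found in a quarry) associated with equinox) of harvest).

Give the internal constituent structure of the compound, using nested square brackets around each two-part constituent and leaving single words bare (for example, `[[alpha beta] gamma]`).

[[harvest [equinox [quarry boar]]] [stag scout]]

Whole compound: head "scout" (specifically "stag scout"), modifier "harvest equinox quarry boar".
"harvest equinox quarry boar" → head "boar" (specifically "equinox quarry boar"), modifier "harvest".
"equinox quarry boar" → head "boar" (specifically "quarry boar"), modifier "equinox".
"quarry boar" → head "boar", modifier "quarry".
"stag scout" → head "scout", modifier "stag".
Putting it together: [[harvest [equinox [quarry boar]]] [stag scout]].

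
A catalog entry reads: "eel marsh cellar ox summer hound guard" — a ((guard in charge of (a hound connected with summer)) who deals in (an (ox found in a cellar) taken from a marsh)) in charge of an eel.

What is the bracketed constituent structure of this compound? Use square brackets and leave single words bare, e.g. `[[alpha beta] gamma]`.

[eel [[marsh [cellar ox]] [[summer hound] guard]]]

Whole compound: head "guard" (specifically "marsh cellar ox summer hound guard"), modifier "eel".
"marsh cellar ox summer hound guard" → head "guard" (specifically "summer hound guard"), modifier "marsh cellar ox".
"marsh cellar ox" → head "ox" (specifically "cellar ox"), modifier "marsh".
"cellar ox" → head "ox", modifier "cellar".
"summer hound guard" → head "guard", modifier "summer hound".
"summer hound" → head "hound", modifier "summer".
Assembled: [eel [[marsh [cellar ox]] [[summer hound] guard]]].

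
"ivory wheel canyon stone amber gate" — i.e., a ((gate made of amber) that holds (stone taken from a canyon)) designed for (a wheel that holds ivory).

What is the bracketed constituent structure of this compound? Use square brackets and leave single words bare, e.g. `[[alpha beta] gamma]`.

At the top level: head "gate" (specifically "canyon stone amber gate"); modifier "ivory wheel".
"ivory wheel" → head "wheel", modifier "ivory".
"canyon stone amber gate" → head "gate" (specifically "amber gate"), modifier "canyon stone".
"canyon stone" → head "stone", modifier "canyon".
"amber gate" → head "gate", modifier "amber".
Putting it together: [[ivory wheel] [[canyon stone] [amber gate]]].

[[ivory wheel] [[canyon stone] [amber gate]]]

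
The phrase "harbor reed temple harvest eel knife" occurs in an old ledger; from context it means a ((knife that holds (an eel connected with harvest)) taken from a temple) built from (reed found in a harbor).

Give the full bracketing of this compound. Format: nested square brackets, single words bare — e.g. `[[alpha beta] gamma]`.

[[harbor reed] [temple [[harvest eel] knife]]]

Whole compound: head "knife" (specifically "temple harvest eel knife"), modifier "harbor reed".
"harbor reed" → head "reed", modifier "harbor".
"temple harvest eel knife" → head "knife" (specifically "harvest eel knife"), modifier "temple".
"harvest eel knife" → head "knife", modifier "harvest eel".
"harvest eel" → head "eel", modifier "harvest".
Putting it together: [[harbor reed] [temple [[harvest eel] knife]]].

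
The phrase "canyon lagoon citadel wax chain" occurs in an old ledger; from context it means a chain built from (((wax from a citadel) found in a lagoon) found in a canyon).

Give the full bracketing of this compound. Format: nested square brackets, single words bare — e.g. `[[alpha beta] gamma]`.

Whole compound: head "chain", modifier "canyon lagoon citadel wax".
"canyon lagoon citadel wax" → head "wax" (specifically "lagoon citadel wax"), modifier "canyon".
"lagoon citadel wax" → head "wax" (specifically "citadel wax"), modifier "lagoon".
"citadel wax" → head "wax", modifier "citadel".
So the structure is [[canyon [lagoon [citadel wax]]] chain].

[[canyon [lagoon [citadel wax]]] chain]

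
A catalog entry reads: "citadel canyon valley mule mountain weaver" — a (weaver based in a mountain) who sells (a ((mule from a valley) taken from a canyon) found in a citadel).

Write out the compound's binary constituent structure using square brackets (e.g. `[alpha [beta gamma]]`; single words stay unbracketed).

[[citadel [canyon [valley mule]]] [mountain weaver]]

The outermost head in the paraphrase is "weaver" (specifically "mountain weaver"), modified by "citadel canyon valley mule".
Inside "citadel canyon valley mule": head "mule" (specifically "canyon valley mule"), modifier "citadel".
Inside "canyon valley mule": head "mule" (specifically "valley mule"), modifier "canyon".
Inside "valley mule": head "mule", modifier "valley".
Inside "mountain weaver": head "weaver", modifier "mountain".
Assembled: [[citadel [canyon [valley mule]]] [mountain weaver]].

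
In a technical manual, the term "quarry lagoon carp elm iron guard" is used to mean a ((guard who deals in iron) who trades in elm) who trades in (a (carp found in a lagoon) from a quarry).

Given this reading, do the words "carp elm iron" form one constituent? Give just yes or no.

no

The top-level split is [quarry lagoon carp] [elm iron guard]; the full structure is [[quarry [lagoon carp]] [elm [iron guard]]].
"carp elm iron" straddles a constituent boundary, so it is not a single unit.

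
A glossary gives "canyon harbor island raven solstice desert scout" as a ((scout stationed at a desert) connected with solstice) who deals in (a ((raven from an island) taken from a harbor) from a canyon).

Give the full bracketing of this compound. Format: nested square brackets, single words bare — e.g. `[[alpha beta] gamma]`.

Overall it is a kind of scout (specifically "solstice desert scout"); the modifier is "canyon harbor island raven".
Inside "canyon harbor island raven": head "raven" (specifically "harbor island raven"), modifier "canyon".
Inside "harbor island raven": head "raven" (specifically "island raven"), modifier "harbor".
Inside "island raven": head "raven", modifier "island".
Inside "solstice desert scout": head "scout" (specifically "desert scout"), modifier "solstice".
Inside "desert scout": head "scout", modifier "desert".
Putting it together: [[canyon [harbor [island raven]]] [solstice [desert scout]]].

[[canyon [harbor [island raven]]] [solstice [desert scout]]]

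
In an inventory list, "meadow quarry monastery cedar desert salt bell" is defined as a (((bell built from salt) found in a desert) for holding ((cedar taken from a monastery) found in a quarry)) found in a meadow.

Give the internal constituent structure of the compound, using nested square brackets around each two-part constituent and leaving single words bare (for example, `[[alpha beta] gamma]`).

Whole compound: head "bell" (specifically "quarry monastery cedar desert salt bell"), modifier "meadow".
Within "quarry monastery cedar desert salt bell", the head is "bell" (specifically "desert salt bell") and the modifier is "quarry monastery cedar".
Within "quarry monastery cedar", the head is "cedar" (specifically "monastery cedar") and the modifier is "quarry".
Within "monastery cedar", the head is "cedar" and the modifier is "monastery".
Within "desert salt bell", the head is "bell" (specifically "salt bell") and the modifier is "desert".
Within "salt bell", the head is "bell" and the modifier is "salt".
Assembled: [meadow [[quarry [monastery cedar]] [desert [salt bell]]]].

[meadow [[quarry [monastery cedar]] [desert [salt bell]]]]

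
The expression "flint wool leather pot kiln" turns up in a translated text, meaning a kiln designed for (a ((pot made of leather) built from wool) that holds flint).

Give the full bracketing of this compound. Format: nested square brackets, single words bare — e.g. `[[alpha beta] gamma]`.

Overall it is a kind of kiln; the modifier is "flint wool leather pot".
Inside "flint wool leather pot": head "pot" (specifically "wool leather pot"), modifier "flint".
Inside "wool leather pot": head "pot" (specifically "leather pot"), modifier "wool".
Inside "leather pot": head "pot", modifier "leather".
Assembled: [[flint [wool [leather pot]]] kiln].

[[flint [wool [leather pot]]] kiln]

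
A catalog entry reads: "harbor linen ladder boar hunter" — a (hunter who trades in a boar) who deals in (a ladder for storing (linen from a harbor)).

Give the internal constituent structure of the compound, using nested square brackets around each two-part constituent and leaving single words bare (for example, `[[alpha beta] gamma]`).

[[[harbor linen] ladder] [boar hunter]]

At the top level: head "hunter" (specifically "boar hunter"); modifier "harbor linen ladder".
Within "harbor linen ladder", the head is "ladder" and the modifier is "harbor linen".
Within "harbor linen", the head is "linen" and the modifier is "harbor".
Within "boar hunter", the head is "hunter" and the modifier is "boar".
Putting it together: [[[harbor linen] ladder] [boar hunter]].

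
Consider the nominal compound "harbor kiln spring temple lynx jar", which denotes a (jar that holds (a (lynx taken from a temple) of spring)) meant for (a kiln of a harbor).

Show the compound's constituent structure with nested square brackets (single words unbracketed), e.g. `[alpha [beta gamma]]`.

[[harbor kiln] [[spring [temple lynx]] jar]]

At the top level: head "jar" (specifically "spring temple lynx jar"); modifier "harbor kiln".
Inside "harbor kiln": head "kiln", modifier "harbor".
Inside "spring temple lynx jar": head "jar", modifier "spring temple lynx".
Inside "spring temple lynx": head "lynx" (specifically "temple lynx"), modifier "spring".
Inside "temple lynx": head "lynx", modifier "temple".
Putting it together: [[harbor kiln] [[spring [temple lynx]] jar]].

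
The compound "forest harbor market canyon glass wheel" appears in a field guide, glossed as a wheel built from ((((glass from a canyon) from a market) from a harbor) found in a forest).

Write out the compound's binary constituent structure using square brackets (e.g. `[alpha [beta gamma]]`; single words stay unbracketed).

At the top level: head "wheel"; modifier "forest harbor market canyon glass".
"forest harbor market canyon glass" → head "glass" (specifically "harbor market canyon glass"), modifier "forest".
"harbor market canyon glass" → head "glass" (specifically "market canyon glass"), modifier "harbor".
"market canyon glass" → head "glass" (specifically "canyon glass"), modifier "market".
"canyon glass" → head "glass", modifier "canyon".
So the structure is [[forest [harbor [market [canyon glass]]]] wheel].

[[forest [harbor [market [canyon glass]]]] wheel]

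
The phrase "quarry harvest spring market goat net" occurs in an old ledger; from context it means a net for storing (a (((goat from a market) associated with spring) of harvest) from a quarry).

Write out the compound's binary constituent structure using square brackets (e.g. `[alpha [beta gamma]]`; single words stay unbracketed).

[[quarry [harvest [spring [market goat]]]] net]

At the top level: head "net"; modifier "quarry harvest spring market goat".
Inside "quarry harvest spring market goat": head "goat" (specifically "harvest spring market goat"), modifier "quarry".
Inside "harvest spring market goat": head "goat" (specifically "spring market goat"), modifier "harvest".
Inside "spring market goat": head "goat" (specifically "market goat"), modifier "spring".
Inside "market goat": head "goat", modifier "market".
Putting it together: [[quarry [harvest [spring [market goat]]]] net].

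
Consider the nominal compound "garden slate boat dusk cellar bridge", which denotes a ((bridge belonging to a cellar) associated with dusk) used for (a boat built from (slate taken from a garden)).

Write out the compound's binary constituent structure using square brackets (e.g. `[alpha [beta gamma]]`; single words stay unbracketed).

[[[garden slate] boat] [dusk [cellar bridge]]]

The outermost head in the paraphrase is "bridge" (specifically "dusk cellar bridge"), modified by "garden slate boat".
Within "garden slate boat", the head is "boat" and the modifier is "garden slate".
Within "garden slate", the head is "slate" and the modifier is "garden".
Within "dusk cellar bridge", the head is "bridge" (specifically "cellar bridge") and the modifier is "dusk".
Within "cellar bridge", the head is "bridge" and the modifier is "cellar".
Assembled: [[[garden slate] boat] [dusk [cellar bridge]]].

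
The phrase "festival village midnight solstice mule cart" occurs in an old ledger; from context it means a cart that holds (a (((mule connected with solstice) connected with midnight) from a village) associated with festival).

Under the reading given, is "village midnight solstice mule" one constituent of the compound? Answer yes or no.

yes

The paraphrase groups the words so that "village midnight solstice mule" is one unit: it corresponds to a single parenthesized sub-phrase.
The full structure is [[festival [village [midnight [solstice mule]]]] cart], in which [village midnight solstice mule] is a constituent.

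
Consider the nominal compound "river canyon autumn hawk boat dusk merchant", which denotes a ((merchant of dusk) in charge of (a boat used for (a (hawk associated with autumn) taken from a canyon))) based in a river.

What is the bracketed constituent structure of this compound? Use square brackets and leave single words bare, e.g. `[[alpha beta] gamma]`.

Whole compound: head "merchant" (specifically "canyon autumn hawk boat dusk merchant"), modifier "river".
Inside "canyon autumn hawk boat dusk merchant": head "merchant" (specifically "dusk merchant"), modifier "canyon autumn hawk boat".
Inside "canyon autumn hawk boat": head "boat", modifier "canyon autumn hawk".
Inside "canyon autumn hawk": head "hawk" (specifically "autumn hawk"), modifier "canyon".
Inside "autumn hawk": head "hawk", modifier "autumn".
Inside "dusk merchant": head "merchant", modifier "dusk".
So the structure is [river [[[canyon [autumn hawk]] boat] [dusk merchant]]].

[river [[[canyon [autumn hawk]] boat] [dusk merchant]]]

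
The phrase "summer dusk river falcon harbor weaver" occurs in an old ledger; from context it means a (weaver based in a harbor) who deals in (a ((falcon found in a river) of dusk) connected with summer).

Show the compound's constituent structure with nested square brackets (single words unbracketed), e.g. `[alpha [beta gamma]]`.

Overall it is a kind of weaver (specifically "harbor weaver"); the modifier is "summer dusk river falcon".
Within "summer dusk river falcon", the head is "falcon" (specifically "dusk river falcon") and the modifier is "summer".
Within "dusk river falcon", the head is "falcon" (specifically "river falcon") and the modifier is "dusk".
Within "river falcon", the head is "falcon" and the modifier is "river".
Within "harbor weaver", the head is "weaver" and the modifier is "harbor".
Putting it together: [[summer [dusk [river falcon]]] [harbor weaver]].

[[summer [dusk [river falcon]]] [harbor weaver]]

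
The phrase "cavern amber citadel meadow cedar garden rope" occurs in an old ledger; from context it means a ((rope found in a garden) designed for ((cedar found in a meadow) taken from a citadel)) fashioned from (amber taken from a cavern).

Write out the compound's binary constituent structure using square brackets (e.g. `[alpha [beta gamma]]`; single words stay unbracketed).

At the top level: head "rope" (specifically "citadel meadow cedar garden rope"); modifier "cavern amber".
Within "cavern amber", the head is "amber" and the modifier is "cavern".
Within "citadel meadow cedar garden rope", the head is "rope" (specifically "garden rope") and the modifier is "citadel meadow cedar".
Within "citadel meadow cedar", the head is "cedar" (specifically "meadow cedar") and the modifier is "citadel".
Within "meadow cedar", the head is "cedar" and the modifier is "meadow".
Within "garden rope", the head is "rope" and the modifier is "garden".
So the structure is [[cavern amber] [[citadel [meadow cedar]] [garden rope]]].

[[cavern amber] [[citadel [meadow cedar]] [garden rope]]]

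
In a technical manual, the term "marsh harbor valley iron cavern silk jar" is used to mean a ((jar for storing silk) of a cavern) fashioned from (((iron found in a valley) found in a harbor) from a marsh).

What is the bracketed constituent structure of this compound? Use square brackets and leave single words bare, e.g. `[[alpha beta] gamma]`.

Overall it is a kind of jar (specifically "cavern silk jar"); the modifier is "marsh harbor valley iron".
Within "marsh harbor valley iron", the head is "iron" (specifically "harbor valley iron") and the modifier is "marsh".
Within "harbor valley iron", the head is "iron" (specifically "valley iron") and the modifier is "harbor".
Within "valley iron", the head is "iron" and the modifier is "valley".
Within "cavern silk jar", the head is "jar" (specifically "silk jar") and the modifier is "cavern".
Within "silk jar", the head is "jar" and the modifier is "silk".
Assembled: [[marsh [harbor [valley iron]]] [cavern [silk jar]]].

[[marsh [harbor [valley iron]]] [cavern [silk jar]]]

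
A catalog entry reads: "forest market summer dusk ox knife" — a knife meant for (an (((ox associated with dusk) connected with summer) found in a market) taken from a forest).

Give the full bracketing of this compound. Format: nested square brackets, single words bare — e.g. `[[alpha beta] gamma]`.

[[forest [market [summer [dusk ox]]]] knife]

The outermost head in the paraphrase is "knife", modified by "forest market summer dusk ox".
"forest market summer dusk ox" → head "ox" (specifically "market summer dusk ox"), modifier "forest".
"market summer dusk ox" → head "ox" (specifically "summer dusk ox"), modifier "market".
"summer dusk ox" → head "ox" (specifically "dusk ox"), modifier "summer".
"dusk ox" → head "ox", modifier "dusk".
Putting it together: [[forest [market [summer [dusk ox]]]] knife].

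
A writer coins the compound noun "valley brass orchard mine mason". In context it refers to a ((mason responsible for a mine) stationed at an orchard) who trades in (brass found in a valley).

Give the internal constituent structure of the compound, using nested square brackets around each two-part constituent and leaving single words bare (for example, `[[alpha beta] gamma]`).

[[valley brass] [orchard [mine mason]]]

The outermost head in the paraphrase is "mason" (specifically "orchard mine mason"), modified by "valley brass".
Inside "valley brass": head "brass", modifier "valley".
Inside "orchard mine mason": head "mason" (specifically "mine mason"), modifier "orchard".
Inside "mine mason": head "mason", modifier "mine".
Assembled: [[valley brass] [orchard [mine mason]]].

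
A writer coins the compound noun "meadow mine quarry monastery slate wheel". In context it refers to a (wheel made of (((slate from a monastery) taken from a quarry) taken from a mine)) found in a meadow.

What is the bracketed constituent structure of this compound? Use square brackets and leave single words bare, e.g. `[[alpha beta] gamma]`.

Overall it is a kind of wheel (specifically "mine quarry monastery slate wheel"); the modifier is "meadow".
Within "mine quarry monastery slate wheel", the head is "wheel" and the modifier is "mine quarry monastery slate".
Within "mine quarry monastery slate", the head is "slate" (specifically "quarry monastery slate") and the modifier is "mine".
Within "quarry monastery slate", the head is "slate" (specifically "monastery slate") and the modifier is "quarry".
Within "monastery slate", the head is "slate" and the modifier is "monastery".
Assembled: [meadow [[mine [quarry [monastery slate]]] wheel]].

[meadow [[mine [quarry [monastery slate]]] wheel]]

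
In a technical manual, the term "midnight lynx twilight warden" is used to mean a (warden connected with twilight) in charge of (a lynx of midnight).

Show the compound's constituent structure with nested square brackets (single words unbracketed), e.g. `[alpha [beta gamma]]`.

Overall it is a kind of warden (specifically "twilight warden"); the modifier is "midnight lynx".
Inside "midnight lynx": head "lynx", modifier "midnight".
Inside "twilight warden": head "warden", modifier "twilight".
So the structure is [[midnight lynx] [twilight warden]].

[[midnight lynx] [twilight warden]]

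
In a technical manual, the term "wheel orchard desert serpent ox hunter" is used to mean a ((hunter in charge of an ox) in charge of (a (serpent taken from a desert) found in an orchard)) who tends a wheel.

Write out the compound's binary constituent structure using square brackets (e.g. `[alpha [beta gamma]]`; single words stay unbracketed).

At the top level: head "hunter" (specifically "orchard desert serpent ox hunter"); modifier "wheel".
"orchard desert serpent ox hunter" → head "hunter" (specifically "ox hunter"), modifier "orchard desert serpent".
"orchard desert serpent" → head "serpent" (specifically "desert serpent"), modifier "orchard".
"desert serpent" → head "serpent", modifier "desert".
"ox hunter" → head "hunter", modifier "ox".
Assembled: [wheel [[orchard [desert serpent]] [ox hunter]]].

[wheel [[orchard [desert serpent]] [ox hunter]]]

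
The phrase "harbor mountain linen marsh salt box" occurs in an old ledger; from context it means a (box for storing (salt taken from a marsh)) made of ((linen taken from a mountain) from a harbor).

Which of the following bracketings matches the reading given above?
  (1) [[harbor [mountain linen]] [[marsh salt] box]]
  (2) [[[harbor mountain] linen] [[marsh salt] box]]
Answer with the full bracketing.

The paraphrase's head is the "box" part ("marsh salt box"); its modifier is "harbor mountain linen".
That top-level split, carried through the inner groups, gives [[harbor [mountain linen]] [[marsh salt] box]].

[[harbor [mountain linen]] [[marsh salt] box]]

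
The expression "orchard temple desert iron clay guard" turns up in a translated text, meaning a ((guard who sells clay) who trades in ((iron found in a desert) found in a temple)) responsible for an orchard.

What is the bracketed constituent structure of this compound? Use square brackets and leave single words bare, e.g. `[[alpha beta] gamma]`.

The outermost head in the paraphrase is "guard" (specifically "temple desert iron clay guard"), modified by "orchard".
Inside "temple desert iron clay guard": head "guard" (specifically "clay guard"), modifier "temple desert iron".
Inside "temple desert iron": head "iron" (specifically "desert iron"), modifier "temple".
Inside "desert iron": head "iron", modifier "desert".
Inside "clay guard": head "guard", modifier "clay".
Putting it together: [orchard [[temple [desert iron]] [clay guard]]].

[orchard [[temple [desert iron]] [clay guard]]]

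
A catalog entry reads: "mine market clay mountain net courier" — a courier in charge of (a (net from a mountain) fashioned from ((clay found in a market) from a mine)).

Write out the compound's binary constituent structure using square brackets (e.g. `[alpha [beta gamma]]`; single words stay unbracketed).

Whole compound: head "courier", modifier "mine market clay mountain net".
Inside "mine market clay mountain net": head "net" (specifically "mountain net"), modifier "mine market clay".
Inside "mine market clay": head "clay" (specifically "market clay"), modifier "mine".
Inside "market clay": head "clay", modifier "market".
Inside "mountain net": head "net", modifier "mountain".
Assembled: [[[mine [market clay]] [mountain net]] courier].

[[[mine [market clay]] [mountain net]] courier]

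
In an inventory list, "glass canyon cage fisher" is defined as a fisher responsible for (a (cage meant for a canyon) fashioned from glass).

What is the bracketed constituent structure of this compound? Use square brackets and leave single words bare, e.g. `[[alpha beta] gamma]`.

Whole compound: head "fisher", modifier "glass canyon cage".
"glass canyon cage" → head "cage" (specifically "canyon cage"), modifier "glass".
"canyon cage" → head "cage", modifier "canyon".
So the structure is [[glass [canyon cage]] fisher].

[[glass [canyon cage]] fisher]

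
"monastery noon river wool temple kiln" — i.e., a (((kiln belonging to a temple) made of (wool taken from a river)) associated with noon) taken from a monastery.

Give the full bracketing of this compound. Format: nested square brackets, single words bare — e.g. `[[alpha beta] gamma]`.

[monastery [noon [[river wool] [temple kiln]]]]

At the top level: head "kiln" (specifically "noon river wool temple kiln"); modifier "monastery".
Inside "noon river wool temple kiln": head "kiln" (specifically "river wool temple kiln"), modifier "noon".
Inside "river wool temple kiln": head "kiln" (specifically "temple kiln"), modifier "river wool".
Inside "river wool": head "wool", modifier "river".
Inside "temple kiln": head "kiln", modifier "temple".
Putting it together: [monastery [noon [[river wool] [temple kiln]]]].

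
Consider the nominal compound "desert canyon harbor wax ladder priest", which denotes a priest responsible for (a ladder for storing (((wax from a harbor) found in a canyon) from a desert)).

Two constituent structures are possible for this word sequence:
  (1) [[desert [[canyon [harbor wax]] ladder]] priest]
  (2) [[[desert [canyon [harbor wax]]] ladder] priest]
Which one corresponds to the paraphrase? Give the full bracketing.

[[[desert [canyon [harbor wax]]] ladder] priest]

The paraphrase's head is the "priest" part ("priest"); its modifier is "desert canyon harbor wax ladder".
That top-level split, carried through the inner groups, gives [[[desert [canyon [harbor wax]]] ladder] priest].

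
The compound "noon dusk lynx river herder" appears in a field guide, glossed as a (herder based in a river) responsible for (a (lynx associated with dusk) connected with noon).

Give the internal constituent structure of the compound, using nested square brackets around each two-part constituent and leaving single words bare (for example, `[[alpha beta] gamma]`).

Overall it is a kind of herder (specifically "river herder"); the modifier is "noon dusk lynx".
Inside "noon dusk lynx": head "lynx" (specifically "dusk lynx"), modifier "noon".
Inside "dusk lynx": head "lynx", modifier "dusk".
Inside "river herder": head "herder", modifier "river".
Putting it together: [[noon [dusk lynx]] [river herder]].

[[noon [dusk lynx]] [river herder]]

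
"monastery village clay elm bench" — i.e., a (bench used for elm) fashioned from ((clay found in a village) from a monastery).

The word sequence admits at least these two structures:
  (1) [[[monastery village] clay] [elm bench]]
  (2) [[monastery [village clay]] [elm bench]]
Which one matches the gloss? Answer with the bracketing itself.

[[monastery [village clay]] [elm bench]]

The paraphrase's head is the "bench" part ("elm bench"); its modifier is "monastery village clay".
That top-level split, carried through the inner groups, gives [[monastery [village clay]] [elm bench]].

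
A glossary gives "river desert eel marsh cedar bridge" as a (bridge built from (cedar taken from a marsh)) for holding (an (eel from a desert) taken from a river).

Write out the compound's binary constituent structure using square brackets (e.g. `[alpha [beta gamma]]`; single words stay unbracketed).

[[river [desert eel]] [[marsh cedar] bridge]]

The outermost head in the paraphrase is "bridge" (specifically "marsh cedar bridge"), modified by "river desert eel".
Inside "river desert eel": head "eel" (specifically "desert eel"), modifier "river".
Inside "desert eel": head "eel", modifier "desert".
Inside "marsh cedar bridge": head "bridge", modifier "marsh cedar".
Inside "marsh cedar": head "cedar", modifier "marsh".
Putting it together: [[river [desert eel]] [[marsh cedar] bridge]].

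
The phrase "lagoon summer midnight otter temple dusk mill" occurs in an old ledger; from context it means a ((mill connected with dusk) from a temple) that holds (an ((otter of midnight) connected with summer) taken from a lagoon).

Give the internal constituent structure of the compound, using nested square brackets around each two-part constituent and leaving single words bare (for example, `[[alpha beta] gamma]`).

[[lagoon [summer [midnight otter]]] [temple [dusk mill]]]

At the top level: head "mill" (specifically "temple dusk mill"); modifier "lagoon summer midnight otter".
Within "lagoon summer midnight otter", the head is "otter" (specifically "summer midnight otter") and the modifier is "lagoon".
Within "summer midnight otter", the head is "otter" (specifically "midnight otter") and the modifier is "summer".
Within "midnight otter", the head is "otter" and the modifier is "midnight".
Within "temple dusk mill", the head is "mill" (specifically "dusk mill") and the modifier is "temple".
Within "dusk mill", the head is "mill" and the modifier is "dusk".
Assembled: [[lagoon [summer [midnight otter]]] [temple [dusk mill]]].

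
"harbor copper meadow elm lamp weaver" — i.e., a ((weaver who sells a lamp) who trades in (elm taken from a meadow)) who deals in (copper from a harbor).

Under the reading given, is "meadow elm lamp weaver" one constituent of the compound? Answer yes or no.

yes

The paraphrase groups the words so that "meadow elm lamp weaver" is one unit: it corresponds to a single parenthesized sub-phrase.
The full structure is [[harbor copper] [[meadow elm] [lamp weaver]]], in which [meadow elm lamp weaver] is a constituent.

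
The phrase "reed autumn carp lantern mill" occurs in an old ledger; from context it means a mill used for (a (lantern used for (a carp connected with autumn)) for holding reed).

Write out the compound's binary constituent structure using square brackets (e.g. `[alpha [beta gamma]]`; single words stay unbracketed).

[[reed [[autumn carp] lantern]] mill]

Overall it is a kind of mill; the modifier is "reed autumn carp lantern".
Inside "reed autumn carp lantern": head "lantern" (specifically "autumn carp lantern"), modifier "reed".
Inside "autumn carp lantern": head "lantern", modifier "autumn carp".
Inside "autumn carp": head "carp", modifier "autumn".
Assembled: [[reed [[autumn carp] lantern]] mill].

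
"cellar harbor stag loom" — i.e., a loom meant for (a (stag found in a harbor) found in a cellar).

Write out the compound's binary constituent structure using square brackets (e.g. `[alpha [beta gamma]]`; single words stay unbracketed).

[[cellar [harbor stag]] loom]

Overall it is a kind of loom; the modifier is "cellar harbor stag".
Within "cellar harbor stag", the head is "stag" (specifically "harbor stag") and the modifier is "cellar".
Within "harbor stag", the head is "stag" and the modifier is "harbor".
Assembled: [[cellar [harbor stag]] loom].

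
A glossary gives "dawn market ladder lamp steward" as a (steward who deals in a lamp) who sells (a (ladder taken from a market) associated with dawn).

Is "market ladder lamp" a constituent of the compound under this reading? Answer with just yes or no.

no

The top-level split is [dawn market ladder] [lamp steward]; the full structure is [[dawn [market ladder]] [lamp steward]].
"market ladder lamp" straddles a constituent boundary, so it is not a single unit.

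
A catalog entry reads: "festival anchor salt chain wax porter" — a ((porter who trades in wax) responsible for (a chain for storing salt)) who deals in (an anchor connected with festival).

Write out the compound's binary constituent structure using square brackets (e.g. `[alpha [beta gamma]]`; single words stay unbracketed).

[[festival anchor] [[salt chain] [wax porter]]]

Whole compound: head "porter" (specifically "salt chain wax porter"), modifier "festival anchor".
Within "festival anchor", the head is "anchor" and the modifier is "festival".
Within "salt chain wax porter", the head is "porter" (specifically "wax porter") and the modifier is "salt chain".
Within "salt chain", the head is "chain" and the modifier is "salt".
Within "wax porter", the head is "porter" and the modifier is "wax".
So the structure is [[festival anchor] [[salt chain] [wax porter]]].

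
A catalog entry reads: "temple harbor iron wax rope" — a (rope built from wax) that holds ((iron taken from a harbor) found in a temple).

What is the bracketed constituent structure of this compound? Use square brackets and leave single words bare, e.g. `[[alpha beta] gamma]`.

The outermost head in the paraphrase is "rope" (specifically "wax rope"), modified by "temple harbor iron".
Inside "temple harbor iron": head "iron" (specifically "harbor iron"), modifier "temple".
Inside "harbor iron": head "iron", modifier "harbor".
Inside "wax rope": head "rope", modifier "wax".
Assembled: [[temple [harbor iron]] [wax rope]].

[[temple [harbor iron]] [wax rope]]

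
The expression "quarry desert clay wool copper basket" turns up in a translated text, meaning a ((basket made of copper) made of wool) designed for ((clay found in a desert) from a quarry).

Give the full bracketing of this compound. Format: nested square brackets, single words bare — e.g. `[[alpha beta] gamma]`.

[[quarry [desert clay]] [wool [copper basket]]]

Overall it is a kind of basket (specifically "wool copper basket"); the modifier is "quarry desert clay".
Within "quarry desert clay", the head is "clay" (specifically "desert clay") and the modifier is "quarry".
Within "desert clay", the head is "clay" and the modifier is "desert".
Within "wool copper basket", the head is "basket" (specifically "copper basket") and the modifier is "wool".
Within "copper basket", the head is "basket" and the modifier is "copper".
Assembled: [[quarry [desert clay]] [wool [copper basket]]].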